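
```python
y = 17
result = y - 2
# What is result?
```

Trace (tracking result):
y = 17  # -> y = 17
result = y - 2  # -> result = 15

Answer: 15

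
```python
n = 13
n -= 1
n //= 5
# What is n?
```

Trace (tracking n):
n = 13  # -> n = 13
n -= 1  # -> n = 12
n //= 5  # -> n = 2

Answer: 2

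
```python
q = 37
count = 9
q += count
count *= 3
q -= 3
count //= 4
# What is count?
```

Answer: 6

Derivation:
Trace (tracking count):
q = 37  # -> q = 37
count = 9  # -> count = 9
q += count  # -> q = 46
count *= 3  # -> count = 27
q -= 3  # -> q = 43
count //= 4  # -> count = 6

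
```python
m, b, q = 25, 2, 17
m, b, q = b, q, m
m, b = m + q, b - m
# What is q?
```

Answer: 25

Derivation:
Trace (tracking q):
m, b, q = (25, 2, 17)  # -> m = 25, b = 2, q = 17
m, b, q = (b, q, m)  # -> m = 2, b = 17, q = 25
m, b = (m + q, b - m)  # -> m = 27, b = 15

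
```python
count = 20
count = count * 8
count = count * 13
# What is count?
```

Trace (tracking count):
count = 20  # -> count = 20
count = count * 8  # -> count = 160
count = count * 13  # -> count = 2080

Answer: 2080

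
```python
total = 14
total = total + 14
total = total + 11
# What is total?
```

Answer: 39

Derivation:
Trace (tracking total):
total = 14  # -> total = 14
total = total + 14  # -> total = 28
total = total + 11  # -> total = 39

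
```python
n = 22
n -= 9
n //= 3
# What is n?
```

Answer: 4

Derivation:
Trace (tracking n):
n = 22  # -> n = 22
n -= 9  # -> n = 13
n //= 3  # -> n = 4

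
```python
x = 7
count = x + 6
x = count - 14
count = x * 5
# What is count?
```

Trace (tracking count):
x = 7  # -> x = 7
count = x + 6  # -> count = 13
x = count - 14  # -> x = -1
count = x * 5  # -> count = -5

Answer: -5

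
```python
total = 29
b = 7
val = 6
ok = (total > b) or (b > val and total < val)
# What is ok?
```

Answer: True

Derivation:
Trace (tracking ok):
total = 29  # -> total = 29
b = 7  # -> b = 7
val = 6  # -> val = 6
ok = total > b or (b > val and total < val)  # -> ok = True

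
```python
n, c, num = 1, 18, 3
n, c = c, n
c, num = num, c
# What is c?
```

Trace (tracking c):
n, c, num = (1, 18, 3)  # -> n = 1, c = 18, num = 3
n, c = (c, n)  # -> n = 18, c = 1
c, num = (num, c)  # -> c = 3, num = 1

Answer: 3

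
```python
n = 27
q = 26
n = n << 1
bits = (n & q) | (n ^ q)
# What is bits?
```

Answer: 62

Derivation:
Trace (tracking bits):
n = 27  # -> n = 27
q = 26  # -> q = 26
n = n << 1  # -> n = 54
bits = n & q | n ^ q  # -> bits = 62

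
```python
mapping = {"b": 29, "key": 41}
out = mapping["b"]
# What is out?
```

Answer: 29

Derivation:
Trace (tracking out):
mapping = {'b': 29, 'key': 41}  # -> mapping = {'b': 29, 'key': 41}
out = mapping['b']  # -> out = 29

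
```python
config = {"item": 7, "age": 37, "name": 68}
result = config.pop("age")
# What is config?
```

Answer: {'item': 7, 'name': 68}

Derivation:
Trace (tracking config):
config = {'item': 7, 'age': 37, 'name': 68}  # -> config = {'item': 7, 'age': 37, 'name': 68}
result = config.pop('age')  # -> result = 37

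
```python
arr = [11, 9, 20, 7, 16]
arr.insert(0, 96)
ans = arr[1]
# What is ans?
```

Trace (tracking ans):
arr = [11, 9, 20, 7, 16]  # -> arr = [11, 9, 20, 7, 16]
arr.insert(0, 96)  # -> arr = [96, 11, 9, 20, 7, 16]
ans = arr[1]  # -> ans = 11

Answer: 11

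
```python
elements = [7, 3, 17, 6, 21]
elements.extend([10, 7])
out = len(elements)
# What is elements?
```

Answer: [7, 3, 17, 6, 21, 10, 7]

Derivation:
Trace (tracking elements):
elements = [7, 3, 17, 6, 21]  # -> elements = [7, 3, 17, 6, 21]
elements.extend([10, 7])  # -> elements = [7, 3, 17, 6, 21, 10, 7]
out = len(elements)  # -> out = 7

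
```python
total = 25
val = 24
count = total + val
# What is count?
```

Answer: 49

Derivation:
Trace (tracking count):
total = 25  # -> total = 25
val = 24  # -> val = 24
count = total + val  # -> count = 49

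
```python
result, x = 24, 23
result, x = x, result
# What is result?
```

Trace (tracking result):
result, x = (24, 23)  # -> result = 24, x = 23
result, x = (x, result)  # -> result = 23, x = 24

Answer: 23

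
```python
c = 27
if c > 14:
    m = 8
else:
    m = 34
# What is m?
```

Answer: 8

Derivation:
Trace (tracking m):
c = 27  # -> c = 27
if c > 14:  # condition is True
    m = 8  # -> m = 8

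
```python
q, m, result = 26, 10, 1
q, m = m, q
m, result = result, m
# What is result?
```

Trace (tracking result):
q, m, result = (26, 10, 1)  # -> q = 26, m = 10, result = 1
q, m = (m, q)  # -> q = 10, m = 26
m, result = (result, m)  # -> m = 1, result = 26

Answer: 26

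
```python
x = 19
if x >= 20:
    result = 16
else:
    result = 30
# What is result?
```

Trace (tracking result):
x = 19  # -> x = 19
if x >= 20:  # condition is False
else:
    result = 30  # -> result = 30

Answer: 30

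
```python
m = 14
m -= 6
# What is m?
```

Answer: 8

Derivation:
Trace (tracking m):
m = 14  # -> m = 14
m -= 6  # -> m = 8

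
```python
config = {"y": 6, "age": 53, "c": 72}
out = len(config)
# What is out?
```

Answer: 3

Derivation:
Trace (tracking out):
config = {'y': 6, 'age': 53, 'c': 72}  # -> config = {'y': 6, 'age': 53, 'c': 72}
out = len(config)  # -> out = 3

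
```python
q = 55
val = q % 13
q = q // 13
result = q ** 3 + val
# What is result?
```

Answer: 67

Derivation:
Trace (tracking result):
q = 55  # -> q = 55
val = q % 13  # -> val = 3
q = q // 13  # -> q = 4
result = q ** 3 + val  # -> result = 67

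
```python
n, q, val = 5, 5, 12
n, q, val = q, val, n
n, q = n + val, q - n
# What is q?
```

Trace (tracking q):
n, q, val = (5, 5, 12)  # -> n = 5, q = 5, val = 12
n, q, val = (q, val, n)  # -> n = 5, q = 12, val = 5
n, q = (n + val, q - n)  # -> n = 10, q = 7

Answer: 7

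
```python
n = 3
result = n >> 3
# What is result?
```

Trace (tracking result):
n = 3  # -> n = 3
result = n >> 3  # -> result = 0

Answer: 0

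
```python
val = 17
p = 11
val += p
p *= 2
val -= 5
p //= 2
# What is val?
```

Trace (tracking val):
val = 17  # -> val = 17
p = 11  # -> p = 11
val += p  # -> val = 28
p *= 2  # -> p = 22
val -= 5  # -> val = 23
p //= 2  # -> p = 11

Answer: 23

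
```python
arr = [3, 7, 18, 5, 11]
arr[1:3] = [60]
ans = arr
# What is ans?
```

Answer: [3, 60, 5, 11]

Derivation:
Trace (tracking ans):
arr = [3, 7, 18, 5, 11]  # -> arr = [3, 7, 18, 5, 11]
arr[1:3] = [60]  # -> arr = [3, 60, 5, 11]
ans = arr  # -> ans = [3, 60, 5, 11]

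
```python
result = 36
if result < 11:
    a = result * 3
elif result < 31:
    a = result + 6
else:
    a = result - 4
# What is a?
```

Trace (tracking a):
result = 36  # -> result = 36
if result < 11:  # condition is False
elif result < 31:  # condition is False
else:
    a = result - 4  # -> a = 32

Answer: 32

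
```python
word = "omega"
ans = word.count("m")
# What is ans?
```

Answer: 1

Derivation:
Trace (tracking ans):
word = 'omega'  # -> word = 'omega'
ans = word.count('m')  # -> ans = 1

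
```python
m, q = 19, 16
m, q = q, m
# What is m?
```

Trace (tracking m):
m, q = (19, 16)  # -> m = 19, q = 16
m, q = (q, m)  # -> m = 16, q = 19

Answer: 16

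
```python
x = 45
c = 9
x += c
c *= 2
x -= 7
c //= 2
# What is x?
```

Trace (tracking x):
x = 45  # -> x = 45
c = 9  # -> c = 9
x += c  # -> x = 54
c *= 2  # -> c = 18
x -= 7  # -> x = 47
c //= 2  # -> c = 9

Answer: 47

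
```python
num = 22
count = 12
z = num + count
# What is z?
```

Answer: 34

Derivation:
Trace (tracking z):
num = 22  # -> num = 22
count = 12  # -> count = 12
z = num + count  # -> z = 34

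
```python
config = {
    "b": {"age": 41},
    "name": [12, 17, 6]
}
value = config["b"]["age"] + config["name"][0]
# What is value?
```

Answer: 53

Derivation:
Trace (tracking value):
config = {'b': {'age': 41}, 'name': [12, 17, 6]}  # -> config = {'b': {'age': 41}, 'name': [12, 17, 6]}
value = config['b']['age'] + config['name'][0]  # -> value = 53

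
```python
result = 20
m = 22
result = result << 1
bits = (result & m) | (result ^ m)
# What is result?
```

Trace (tracking result):
result = 20  # -> result = 20
m = 22  # -> m = 22
result = result << 1  # -> result = 40
bits = result & m | result ^ m  # -> bits = 62

Answer: 40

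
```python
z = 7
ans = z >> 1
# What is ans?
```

Answer: 3

Derivation:
Trace (tracking ans):
z = 7  # -> z = 7
ans = z >> 1  # -> ans = 3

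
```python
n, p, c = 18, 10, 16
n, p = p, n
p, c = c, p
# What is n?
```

Answer: 10

Derivation:
Trace (tracking n):
n, p, c = (18, 10, 16)  # -> n = 18, p = 10, c = 16
n, p = (p, n)  # -> n = 10, p = 18
p, c = (c, p)  # -> p = 16, c = 18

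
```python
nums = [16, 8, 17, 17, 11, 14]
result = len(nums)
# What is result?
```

Trace (tracking result):
nums = [16, 8, 17, 17, 11, 14]  # -> nums = [16, 8, 17, 17, 11, 14]
result = len(nums)  # -> result = 6

Answer: 6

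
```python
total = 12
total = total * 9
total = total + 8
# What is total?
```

Trace (tracking total):
total = 12  # -> total = 12
total = total * 9  # -> total = 108
total = total + 8  # -> total = 116

Answer: 116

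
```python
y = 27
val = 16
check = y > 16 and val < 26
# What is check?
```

Trace (tracking check):
y = 27  # -> y = 27
val = 16  # -> val = 16
check = y > 16 and val < 26  # -> check = True

Answer: True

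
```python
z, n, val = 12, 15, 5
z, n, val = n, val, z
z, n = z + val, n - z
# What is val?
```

Answer: 12

Derivation:
Trace (tracking val):
z, n, val = (12, 15, 5)  # -> z = 12, n = 15, val = 5
z, n, val = (n, val, z)  # -> z = 15, n = 5, val = 12
z, n = (z + val, n - z)  # -> z = 27, n = -10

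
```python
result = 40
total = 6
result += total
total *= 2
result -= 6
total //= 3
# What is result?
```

Trace (tracking result):
result = 40  # -> result = 40
total = 6  # -> total = 6
result += total  # -> result = 46
total *= 2  # -> total = 12
result -= 6  # -> result = 40
total //= 3  # -> total = 4

Answer: 40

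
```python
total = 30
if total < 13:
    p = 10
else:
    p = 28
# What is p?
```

Answer: 28

Derivation:
Trace (tracking p):
total = 30  # -> total = 30
if total < 13:  # condition is False
else:
    p = 28  # -> p = 28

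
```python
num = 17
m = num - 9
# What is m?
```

Answer: 8

Derivation:
Trace (tracking m):
num = 17  # -> num = 17
m = num - 9  # -> m = 8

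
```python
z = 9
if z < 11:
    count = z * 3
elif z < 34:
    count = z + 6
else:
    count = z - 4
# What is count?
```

Answer: 27

Derivation:
Trace (tracking count):
z = 9  # -> z = 9
if z < 11:  # condition is True
    count = z * 3  # -> count = 27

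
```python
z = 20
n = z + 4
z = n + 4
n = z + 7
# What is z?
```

Answer: 28

Derivation:
Trace (tracking z):
z = 20  # -> z = 20
n = z + 4  # -> n = 24
z = n + 4  # -> z = 28
n = z + 7  # -> n = 35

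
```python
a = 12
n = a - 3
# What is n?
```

Answer: 9

Derivation:
Trace (tracking n):
a = 12  # -> a = 12
n = a - 3  # -> n = 9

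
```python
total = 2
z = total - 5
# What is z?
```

Answer: -3

Derivation:
Trace (tracking z):
total = 2  # -> total = 2
z = total - 5  # -> z = -3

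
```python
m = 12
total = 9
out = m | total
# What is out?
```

Answer: 13

Derivation:
Trace (tracking out):
m = 12  # -> m = 12
total = 9  # -> total = 9
out = m | total  # -> out = 13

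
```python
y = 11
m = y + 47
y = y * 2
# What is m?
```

Answer: 58

Derivation:
Trace (tracking m):
y = 11  # -> y = 11
m = y + 47  # -> m = 58
y = y * 2  # -> y = 22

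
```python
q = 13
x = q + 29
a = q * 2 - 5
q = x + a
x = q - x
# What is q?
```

Answer: 63

Derivation:
Trace (tracking q):
q = 13  # -> q = 13
x = q + 29  # -> x = 42
a = q * 2 - 5  # -> a = 21
q = x + a  # -> q = 63
x = q - x  # -> x = 21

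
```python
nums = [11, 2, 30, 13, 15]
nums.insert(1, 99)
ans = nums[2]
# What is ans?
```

Trace (tracking ans):
nums = [11, 2, 30, 13, 15]  # -> nums = [11, 2, 30, 13, 15]
nums.insert(1, 99)  # -> nums = [11, 99, 2, 30, 13, 15]
ans = nums[2]  # -> ans = 2

Answer: 2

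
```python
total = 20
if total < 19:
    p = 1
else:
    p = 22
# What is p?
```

Answer: 22

Derivation:
Trace (tracking p):
total = 20  # -> total = 20
if total < 19:  # condition is False
else:
    p = 22  # -> p = 22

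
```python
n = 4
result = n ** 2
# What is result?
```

Trace (tracking result):
n = 4  # -> n = 4
result = n ** 2  # -> result = 16

Answer: 16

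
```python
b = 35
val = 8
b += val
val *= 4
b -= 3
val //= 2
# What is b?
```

Answer: 40

Derivation:
Trace (tracking b):
b = 35  # -> b = 35
val = 8  # -> val = 8
b += val  # -> b = 43
val *= 4  # -> val = 32
b -= 3  # -> b = 40
val //= 2  # -> val = 16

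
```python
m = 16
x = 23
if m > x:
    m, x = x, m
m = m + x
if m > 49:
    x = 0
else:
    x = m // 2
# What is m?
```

Trace (tracking m):
m = 16  # -> m = 16
x = 23  # -> x = 23
if m > x:  # condition is False
m = m + x  # -> m = 39
if m > 49:  # condition is False
else:
    x = m // 2  # -> x = 19

Answer: 39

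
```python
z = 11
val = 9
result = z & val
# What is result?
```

Answer: 9

Derivation:
Trace (tracking result):
z = 11  # -> z = 11
val = 9  # -> val = 9
result = z & val  # -> result = 9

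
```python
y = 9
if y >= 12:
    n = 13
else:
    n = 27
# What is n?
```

Answer: 27

Derivation:
Trace (tracking n):
y = 9  # -> y = 9
if y >= 12:  # condition is False
else:
    n = 27  # -> n = 27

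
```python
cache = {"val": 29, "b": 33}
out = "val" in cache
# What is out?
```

Trace (tracking out):
cache = {'val': 29, 'b': 33}  # -> cache = {'val': 29, 'b': 33}
out = 'val' in cache  # -> out = True

Answer: True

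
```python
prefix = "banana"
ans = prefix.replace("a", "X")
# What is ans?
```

Trace (tracking ans):
prefix = 'banana'  # -> prefix = 'banana'
ans = prefix.replace('a', 'X')  # -> ans = 'bXnXnX'

Answer: 'bXnXnX'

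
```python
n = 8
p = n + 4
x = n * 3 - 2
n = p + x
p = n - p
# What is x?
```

Trace (tracking x):
n = 8  # -> n = 8
p = n + 4  # -> p = 12
x = n * 3 - 2  # -> x = 22
n = p + x  # -> n = 34
p = n - p  # -> p = 22

Answer: 22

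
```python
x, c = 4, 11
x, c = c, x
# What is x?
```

Answer: 11

Derivation:
Trace (tracking x):
x, c = (4, 11)  # -> x = 4, c = 11
x, c = (c, x)  # -> x = 11, c = 4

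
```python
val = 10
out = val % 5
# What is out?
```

Trace (tracking out):
val = 10  # -> val = 10
out = val % 5  # -> out = 0

Answer: 0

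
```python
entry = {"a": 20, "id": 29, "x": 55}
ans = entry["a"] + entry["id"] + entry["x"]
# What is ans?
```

Answer: 104

Derivation:
Trace (tracking ans):
entry = {'a': 20, 'id': 29, 'x': 55}  # -> entry = {'a': 20, 'id': 29, 'x': 55}
ans = entry['a'] + entry['id'] + entry['x']  # -> ans = 104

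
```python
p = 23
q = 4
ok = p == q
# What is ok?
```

Answer: False

Derivation:
Trace (tracking ok):
p = 23  # -> p = 23
q = 4  # -> q = 4
ok = p == q  # -> ok = False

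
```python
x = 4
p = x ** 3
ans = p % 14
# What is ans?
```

Answer: 8

Derivation:
Trace (tracking ans):
x = 4  # -> x = 4
p = x ** 3  # -> p = 64
ans = p % 14  # -> ans = 8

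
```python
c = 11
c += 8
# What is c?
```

Trace (tracking c):
c = 11  # -> c = 11
c += 8  # -> c = 19

Answer: 19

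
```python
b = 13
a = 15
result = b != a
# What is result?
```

Trace (tracking result):
b = 13  # -> b = 13
a = 15  # -> a = 15
result = b != a  # -> result = True

Answer: True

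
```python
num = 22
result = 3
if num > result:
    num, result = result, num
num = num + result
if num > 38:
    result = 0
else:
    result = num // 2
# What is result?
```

Answer: 12

Derivation:
Trace (tracking result):
num = 22  # -> num = 22
result = 3  # -> result = 3
if num > result:  # condition is True
    num, result = (result, num)  # -> num = 3, result = 22
num = num + result  # -> num = 25
if num > 38:  # condition is False
else:
    result = num // 2  # -> result = 12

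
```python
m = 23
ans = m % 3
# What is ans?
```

Trace (tracking ans):
m = 23  # -> m = 23
ans = m % 3  # -> ans = 2

Answer: 2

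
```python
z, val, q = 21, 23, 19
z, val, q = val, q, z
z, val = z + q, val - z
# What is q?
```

Trace (tracking q):
z, val, q = (21, 23, 19)  # -> z = 21, val = 23, q = 19
z, val, q = (val, q, z)  # -> z = 23, val = 19, q = 21
z, val = (z + q, val - z)  # -> z = 44, val = -4

Answer: 21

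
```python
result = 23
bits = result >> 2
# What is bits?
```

Answer: 5

Derivation:
Trace (tracking bits):
result = 23  # -> result = 23
bits = result >> 2  # -> bits = 5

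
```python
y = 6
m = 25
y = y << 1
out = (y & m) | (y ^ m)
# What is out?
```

Answer: 29

Derivation:
Trace (tracking out):
y = 6  # -> y = 6
m = 25  # -> m = 25
y = y << 1  # -> y = 12
out = y & m | y ^ m  # -> out = 29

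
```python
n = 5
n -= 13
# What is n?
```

Trace (tracking n):
n = 5  # -> n = 5
n -= 13  # -> n = -8

Answer: -8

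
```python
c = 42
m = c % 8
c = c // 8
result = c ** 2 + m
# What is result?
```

Trace (tracking result):
c = 42  # -> c = 42
m = c % 8  # -> m = 2
c = c // 8  # -> c = 5
result = c ** 2 + m  # -> result = 27

Answer: 27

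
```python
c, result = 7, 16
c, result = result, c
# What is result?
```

Answer: 7

Derivation:
Trace (tracking result):
c, result = (7, 16)  # -> c = 7, result = 16
c, result = (result, c)  # -> c = 16, result = 7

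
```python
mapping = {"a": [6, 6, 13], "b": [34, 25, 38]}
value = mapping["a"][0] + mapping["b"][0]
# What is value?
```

Trace (tracking value):
mapping = {'a': [6, 6, 13], 'b': [34, 25, 38]}  # -> mapping = {'a': [6, 6, 13], 'b': [34, 25, 38]}
value = mapping['a'][0] + mapping['b'][0]  # -> value = 40

Answer: 40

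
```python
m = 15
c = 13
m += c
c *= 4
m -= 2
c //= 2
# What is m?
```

Answer: 26

Derivation:
Trace (tracking m):
m = 15  # -> m = 15
c = 13  # -> c = 13
m += c  # -> m = 28
c *= 4  # -> c = 52
m -= 2  # -> m = 26
c //= 2  # -> c = 26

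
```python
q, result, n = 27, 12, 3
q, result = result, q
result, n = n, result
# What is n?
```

Answer: 27

Derivation:
Trace (tracking n):
q, result, n = (27, 12, 3)  # -> q = 27, result = 12, n = 3
q, result = (result, q)  # -> q = 12, result = 27
result, n = (n, result)  # -> result = 3, n = 27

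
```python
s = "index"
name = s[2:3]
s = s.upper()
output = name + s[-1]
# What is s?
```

Answer: 'INDEX'

Derivation:
Trace (tracking s):
s = 'index'  # -> s = 'index'
name = s[2:3]  # -> name = 'd'
s = s.upper()  # -> s = 'INDEX'
output = name + s[-1]  # -> output = 'dX'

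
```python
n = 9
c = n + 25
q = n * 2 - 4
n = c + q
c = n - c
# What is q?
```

Answer: 14

Derivation:
Trace (tracking q):
n = 9  # -> n = 9
c = n + 25  # -> c = 34
q = n * 2 - 4  # -> q = 14
n = c + q  # -> n = 48
c = n - c  # -> c = 14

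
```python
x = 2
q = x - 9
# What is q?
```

Trace (tracking q):
x = 2  # -> x = 2
q = x - 9  # -> q = -7

Answer: -7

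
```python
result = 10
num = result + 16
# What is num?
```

Answer: 26

Derivation:
Trace (tracking num):
result = 10  # -> result = 10
num = result + 16  # -> num = 26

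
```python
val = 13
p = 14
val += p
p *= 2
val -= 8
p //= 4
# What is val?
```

Answer: 19

Derivation:
Trace (tracking val):
val = 13  # -> val = 13
p = 14  # -> p = 14
val += p  # -> val = 27
p *= 2  # -> p = 28
val -= 8  # -> val = 19
p //= 4  # -> p = 7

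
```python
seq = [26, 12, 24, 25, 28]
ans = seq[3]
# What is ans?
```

Trace (tracking ans):
seq = [26, 12, 24, 25, 28]  # -> seq = [26, 12, 24, 25, 28]
ans = seq[3]  # -> ans = 25

Answer: 25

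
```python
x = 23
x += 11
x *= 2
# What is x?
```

Trace (tracking x):
x = 23  # -> x = 23
x += 11  # -> x = 34
x *= 2  # -> x = 68

Answer: 68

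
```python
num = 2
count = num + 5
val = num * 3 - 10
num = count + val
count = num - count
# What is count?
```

Answer: -4

Derivation:
Trace (tracking count):
num = 2  # -> num = 2
count = num + 5  # -> count = 7
val = num * 3 - 10  # -> val = -4
num = count + val  # -> num = 3
count = num - count  # -> count = -4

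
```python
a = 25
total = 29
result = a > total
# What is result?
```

Answer: False

Derivation:
Trace (tracking result):
a = 25  # -> a = 25
total = 29  # -> total = 29
result = a > total  # -> result = False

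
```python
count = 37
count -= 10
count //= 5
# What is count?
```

Trace (tracking count):
count = 37  # -> count = 37
count -= 10  # -> count = 27
count //= 5  # -> count = 5

Answer: 5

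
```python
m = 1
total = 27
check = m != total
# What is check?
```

Answer: True

Derivation:
Trace (tracking check):
m = 1  # -> m = 1
total = 27  # -> total = 27
check = m != total  # -> check = True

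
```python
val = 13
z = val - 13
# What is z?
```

Trace (tracking z):
val = 13  # -> val = 13
z = val - 13  # -> z = 0

Answer: 0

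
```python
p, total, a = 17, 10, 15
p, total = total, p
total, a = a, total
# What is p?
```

Answer: 10

Derivation:
Trace (tracking p):
p, total, a = (17, 10, 15)  # -> p = 17, total = 10, a = 15
p, total = (total, p)  # -> p = 10, total = 17
total, a = (a, total)  # -> total = 15, a = 17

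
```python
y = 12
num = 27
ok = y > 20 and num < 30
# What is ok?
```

Trace (tracking ok):
y = 12  # -> y = 12
num = 27  # -> num = 27
ok = y > 20 and num < 30  # -> ok = False

Answer: False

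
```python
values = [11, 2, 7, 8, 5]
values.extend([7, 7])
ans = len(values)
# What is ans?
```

Answer: 7

Derivation:
Trace (tracking ans):
values = [11, 2, 7, 8, 5]  # -> values = [11, 2, 7, 8, 5]
values.extend([7, 7])  # -> values = [11, 2, 7, 8, 5, 7, 7]
ans = len(values)  # -> ans = 7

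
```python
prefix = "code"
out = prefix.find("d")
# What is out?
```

Trace (tracking out):
prefix = 'code'  # -> prefix = 'code'
out = prefix.find('d')  # -> out = 2

Answer: 2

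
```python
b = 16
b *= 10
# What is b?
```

Answer: 160

Derivation:
Trace (tracking b):
b = 16  # -> b = 16
b *= 10  # -> b = 160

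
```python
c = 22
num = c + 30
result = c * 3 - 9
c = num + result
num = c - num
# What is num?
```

Trace (tracking num):
c = 22  # -> c = 22
num = c + 30  # -> num = 52
result = c * 3 - 9  # -> result = 57
c = num + result  # -> c = 109
num = c - num  # -> num = 57

Answer: 57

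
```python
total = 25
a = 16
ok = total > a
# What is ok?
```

Trace (tracking ok):
total = 25  # -> total = 25
a = 16  # -> a = 16
ok = total > a  # -> ok = True

Answer: True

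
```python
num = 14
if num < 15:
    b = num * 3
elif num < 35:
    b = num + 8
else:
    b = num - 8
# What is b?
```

Answer: 42

Derivation:
Trace (tracking b):
num = 14  # -> num = 14
if num < 15:  # condition is True
    b = num * 3  # -> b = 42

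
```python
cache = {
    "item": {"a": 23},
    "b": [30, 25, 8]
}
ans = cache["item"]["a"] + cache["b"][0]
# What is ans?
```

Trace (tracking ans):
cache = {'item': {'a': 23}, 'b': [30, 25, 8]}  # -> cache = {'item': {'a': 23}, 'b': [30, 25, 8]}
ans = cache['item']['a'] + cache['b'][0]  # -> ans = 53

Answer: 53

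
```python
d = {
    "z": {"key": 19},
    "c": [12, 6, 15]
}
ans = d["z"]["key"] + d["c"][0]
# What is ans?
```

Trace (tracking ans):
d = {'z': {'key': 19}, 'c': [12, 6, 15]}  # -> d = {'z': {'key': 19}, 'c': [12, 6, 15]}
ans = d['z']['key'] + d['c'][0]  # -> ans = 31

Answer: 31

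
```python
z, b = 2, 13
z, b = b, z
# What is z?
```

Trace (tracking z):
z, b = (2, 13)  # -> z = 2, b = 13
z, b = (b, z)  # -> z = 13, b = 2

Answer: 13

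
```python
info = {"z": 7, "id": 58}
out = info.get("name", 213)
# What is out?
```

Trace (tracking out):
info = {'z': 7, 'id': 58}  # -> info = {'z': 7, 'id': 58}
out = info.get('name', 213)  # -> out = 213

Answer: 213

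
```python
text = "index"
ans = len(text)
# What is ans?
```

Trace (tracking ans):
text = 'index'  # -> text = 'index'
ans = len(text)  # -> ans = 5

Answer: 5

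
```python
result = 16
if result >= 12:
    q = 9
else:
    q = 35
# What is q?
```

Answer: 9

Derivation:
Trace (tracking q):
result = 16  # -> result = 16
if result >= 12:  # condition is True
    q = 9  # -> q = 9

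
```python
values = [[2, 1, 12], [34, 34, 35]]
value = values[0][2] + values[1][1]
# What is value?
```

Answer: 46

Derivation:
Trace (tracking value):
values = [[2, 1, 12], [34, 34, 35]]  # -> values = [[2, 1, 12], [34, 34, 35]]
value = values[0][2] + values[1][1]  # -> value = 46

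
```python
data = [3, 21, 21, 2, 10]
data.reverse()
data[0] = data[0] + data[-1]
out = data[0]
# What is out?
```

Trace (tracking out):
data = [3, 21, 21, 2, 10]  # -> data = [3, 21, 21, 2, 10]
data.reverse()  # -> data = [10, 2, 21, 21, 3]
data[0] = data[0] + data[-1]  # -> data = [13, 2, 21, 21, 3]
out = data[0]  # -> out = 13

Answer: 13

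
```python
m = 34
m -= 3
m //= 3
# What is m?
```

Trace (tracking m):
m = 34  # -> m = 34
m -= 3  # -> m = 31
m //= 3  # -> m = 10

Answer: 10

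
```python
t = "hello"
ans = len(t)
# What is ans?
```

Answer: 5

Derivation:
Trace (tracking ans):
t = 'hello'  # -> t = 'hello'
ans = len(t)  # -> ans = 5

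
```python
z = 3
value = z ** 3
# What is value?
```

Trace (tracking value):
z = 3  # -> z = 3
value = z ** 3  # -> value = 27

Answer: 27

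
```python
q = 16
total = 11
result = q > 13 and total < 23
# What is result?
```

Trace (tracking result):
q = 16  # -> q = 16
total = 11  # -> total = 11
result = q > 13 and total < 23  # -> result = True

Answer: True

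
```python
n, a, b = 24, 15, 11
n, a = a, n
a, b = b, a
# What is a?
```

Answer: 11

Derivation:
Trace (tracking a):
n, a, b = (24, 15, 11)  # -> n = 24, a = 15, b = 11
n, a = (a, n)  # -> n = 15, a = 24
a, b = (b, a)  # -> a = 11, b = 24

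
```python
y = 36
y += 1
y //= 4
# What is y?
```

Trace (tracking y):
y = 36  # -> y = 36
y += 1  # -> y = 37
y //= 4  # -> y = 9

Answer: 9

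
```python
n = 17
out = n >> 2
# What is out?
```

Answer: 4

Derivation:
Trace (tracking out):
n = 17  # -> n = 17
out = n >> 2  # -> out = 4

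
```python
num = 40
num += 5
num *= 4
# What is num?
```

Answer: 180

Derivation:
Trace (tracking num):
num = 40  # -> num = 40
num += 5  # -> num = 45
num *= 4  # -> num = 180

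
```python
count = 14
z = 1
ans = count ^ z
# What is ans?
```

Trace (tracking ans):
count = 14  # -> count = 14
z = 1  # -> z = 1
ans = count ^ z  # -> ans = 15

Answer: 15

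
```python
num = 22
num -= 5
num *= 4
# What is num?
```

Trace (tracking num):
num = 22  # -> num = 22
num -= 5  # -> num = 17
num *= 4  # -> num = 68

Answer: 68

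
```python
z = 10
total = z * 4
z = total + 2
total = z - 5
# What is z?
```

Answer: 42

Derivation:
Trace (tracking z):
z = 10  # -> z = 10
total = z * 4  # -> total = 40
z = total + 2  # -> z = 42
total = z - 5  # -> total = 37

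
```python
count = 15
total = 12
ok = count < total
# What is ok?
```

Trace (tracking ok):
count = 15  # -> count = 15
total = 12  # -> total = 12
ok = count < total  # -> ok = False

Answer: False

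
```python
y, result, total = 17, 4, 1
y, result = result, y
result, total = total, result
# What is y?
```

Trace (tracking y):
y, result, total = (17, 4, 1)  # -> y = 17, result = 4, total = 1
y, result = (result, y)  # -> y = 4, result = 17
result, total = (total, result)  # -> result = 1, total = 17

Answer: 4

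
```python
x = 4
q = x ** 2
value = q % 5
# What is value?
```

Answer: 1

Derivation:
Trace (tracking value):
x = 4  # -> x = 4
q = x ** 2  # -> q = 16
value = q % 5  # -> value = 1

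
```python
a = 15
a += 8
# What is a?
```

Answer: 23

Derivation:
Trace (tracking a):
a = 15  # -> a = 15
a += 8  # -> a = 23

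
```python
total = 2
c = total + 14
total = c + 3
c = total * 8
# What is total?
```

Answer: 19

Derivation:
Trace (tracking total):
total = 2  # -> total = 2
c = total + 14  # -> c = 16
total = c + 3  # -> total = 19
c = total * 8  # -> c = 152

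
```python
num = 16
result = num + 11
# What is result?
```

Trace (tracking result):
num = 16  # -> num = 16
result = num + 11  # -> result = 27

Answer: 27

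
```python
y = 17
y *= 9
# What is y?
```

Answer: 153

Derivation:
Trace (tracking y):
y = 17  # -> y = 17
y *= 9  # -> y = 153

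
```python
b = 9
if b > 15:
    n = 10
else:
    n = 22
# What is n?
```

Trace (tracking n):
b = 9  # -> b = 9
if b > 15:  # condition is False
else:
    n = 22  # -> n = 22

Answer: 22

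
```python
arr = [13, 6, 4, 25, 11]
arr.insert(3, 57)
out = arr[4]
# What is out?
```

Trace (tracking out):
arr = [13, 6, 4, 25, 11]  # -> arr = [13, 6, 4, 25, 11]
arr.insert(3, 57)  # -> arr = [13, 6, 4, 57, 25, 11]
out = arr[4]  # -> out = 25

Answer: 25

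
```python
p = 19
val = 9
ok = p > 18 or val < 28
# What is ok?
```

Answer: True

Derivation:
Trace (tracking ok):
p = 19  # -> p = 19
val = 9  # -> val = 9
ok = p > 18 or val < 28  # -> ok = True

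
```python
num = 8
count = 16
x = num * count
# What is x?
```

Answer: 128

Derivation:
Trace (tracking x):
num = 8  # -> num = 8
count = 16  # -> count = 16
x = num * count  # -> x = 128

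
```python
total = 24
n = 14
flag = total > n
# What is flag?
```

Answer: True

Derivation:
Trace (tracking flag):
total = 24  # -> total = 24
n = 14  # -> n = 14
flag = total > n  # -> flag = True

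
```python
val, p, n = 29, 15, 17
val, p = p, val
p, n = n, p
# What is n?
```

Answer: 29

Derivation:
Trace (tracking n):
val, p, n = (29, 15, 17)  # -> val = 29, p = 15, n = 17
val, p = (p, val)  # -> val = 15, p = 29
p, n = (n, p)  # -> p = 17, n = 29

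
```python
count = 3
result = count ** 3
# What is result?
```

Answer: 27

Derivation:
Trace (tracking result):
count = 3  # -> count = 3
result = count ** 3  # -> result = 27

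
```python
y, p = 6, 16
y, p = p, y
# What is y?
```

Trace (tracking y):
y, p = (6, 16)  # -> y = 6, p = 16
y, p = (p, y)  # -> y = 16, p = 6

Answer: 16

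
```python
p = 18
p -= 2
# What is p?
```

Trace (tracking p):
p = 18  # -> p = 18
p -= 2  # -> p = 16

Answer: 16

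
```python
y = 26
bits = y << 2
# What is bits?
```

Trace (tracking bits):
y = 26  # -> y = 26
bits = y << 2  # -> bits = 104

Answer: 104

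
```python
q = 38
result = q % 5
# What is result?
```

Trace (tracking result):
q = 38  # -> q = 38
result = q % 5  # -> result = 3

Answer: 3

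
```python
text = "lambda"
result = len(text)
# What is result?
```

Trace (tracking result):
text = 'lambda'  # -> text = 'lambda'
result = len(text)  # -> result = 6

Answer: 6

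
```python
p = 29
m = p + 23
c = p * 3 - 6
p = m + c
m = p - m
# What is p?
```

Trace (tracking p):
p = 29  # -> p = 29
m = p + 23  # -> m = 52
c = p * 3 - 6  # -> c = 81
p = m + c  # -> p = 133
m = p - m  # -> m = 81

Answer: 133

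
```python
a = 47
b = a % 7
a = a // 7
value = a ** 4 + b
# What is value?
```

Trace (tracking value):
a = 47  # -> a = 47
b = a % 7  # -> b = 5
a = a // 7  # -> a = 6
value = a ** 4 + b  # -> value = 1301

Answer: 1301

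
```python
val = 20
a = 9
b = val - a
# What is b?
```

Trace (tracking b):
val = 20  # -> val = 20
a = 9  # -> a = 9
b = val - a  # -> b = 11

Answer: 11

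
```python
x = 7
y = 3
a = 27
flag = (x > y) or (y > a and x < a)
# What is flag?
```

Answer: True

Derivation:
Trace (tracking flag):
x = 7  # -> x = 7
y = 3  # -> y = 3
a = 27  # -> a = 27
flag = x > y or (y > a and x < a)  # -> flag = True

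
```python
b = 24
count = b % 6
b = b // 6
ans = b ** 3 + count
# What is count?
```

Trace (tracking count):
b = 24  # -> b = 24
count = b % 6  # -> count = 0
b = b // 6  # -> b = 4
ans = b ** 3 + count  # -> ans = 64

Answer: 0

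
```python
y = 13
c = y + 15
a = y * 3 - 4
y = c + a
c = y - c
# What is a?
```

Answer: 35

Derivation:
Trace (tracking a):
y = 13  # -> y = 13
c = y + 15  # -> c = 28
a = y * 3 - 4  # -> a = 35
y = c + a  # -> y = 63
c = y - c  # -> c = 35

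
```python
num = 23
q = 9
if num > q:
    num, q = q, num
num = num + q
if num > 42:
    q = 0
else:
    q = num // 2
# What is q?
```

Answer: 16

Derivation:
Trace (tracking q):
num = 23  # -> num = 23
q = 9  # -> q = 9
if num > q:  # condition is True
    num, q = (q, num)  # -> num = 9, q = 23
num = num + q  # -> num = 32
if num > 42:  # condition is False
else:
    q = num // 2  # -> q = 16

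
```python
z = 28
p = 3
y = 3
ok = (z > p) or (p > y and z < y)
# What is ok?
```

Answer: True

Derivation:
Trace (tracking ok):
z = 28  # -> z = 28
p = 3  # -> p = 3
y = 3  # -> y = 3
ok = z > p or (p > y and z < y)  # -> ok = True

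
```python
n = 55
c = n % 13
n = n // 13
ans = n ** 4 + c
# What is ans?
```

Answer: 259

Derivation:
Trace (tracking ans):
n = 55  # -> n = 55
c = n % 13  # -> c = 3
n = n // 13  # -> n = 4
ans = n ** 4 + c  # -> ans = 259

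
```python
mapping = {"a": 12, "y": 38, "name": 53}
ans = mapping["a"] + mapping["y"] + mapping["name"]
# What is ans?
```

Trace (tracking ans):
mapping = {'a': 12, 'y': 38, 'name': 53}  # -> mapping = {'a': 12, 'y': 38, 'name': 53}
ans = mapping['a'] + mapping['y'] + mapping['name']  # -> ans = 103

Answer: 103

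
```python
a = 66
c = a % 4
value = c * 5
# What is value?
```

Answer: 10

Derivation:
Trace (tracking value):
a = 66  # -> a = 66
c = a % 4  # -> c = 2
value = c * 5  # -> value = 10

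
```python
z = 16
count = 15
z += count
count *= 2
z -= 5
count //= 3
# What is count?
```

Answer: 10

Derivation:
Trace (tracking count):
z = 16  # -> z = 16
count = 15  # -> count = 15
z += count  # -> z = 31
count *= 2  # -> count = 30
z -= 5  # -> z = 26
count //= 3  # -> count = 10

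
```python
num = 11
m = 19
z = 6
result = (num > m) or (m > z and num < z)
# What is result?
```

Trace (tracking result):
num = 11  # -> num = 11
m = 19  # -> m = 19
z = 6  # -> z = 6
result = num > m or (m > z and num < z)  # -> result = False

Answer: False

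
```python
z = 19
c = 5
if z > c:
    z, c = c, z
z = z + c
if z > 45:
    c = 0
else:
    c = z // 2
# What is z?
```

Answer: 24

Derivation:
Trace (tracking z):
z = 19  # -> z = 19
c = 5  # -> c = 5
if z > c:  # condition is True
    z, c = (c, z)  # -> z = 5, c = 19
z = z + c  # -> z = 24
if z > 45:  # condition is False
else:
    c = z // 2  # -> c = 12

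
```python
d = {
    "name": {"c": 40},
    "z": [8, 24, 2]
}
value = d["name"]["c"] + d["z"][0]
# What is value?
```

Trace (tracking value):
d = {'name': {'c': 40}, 'z': [8, 24, 2]}  # -> d = {'name': {'c': 40}, 'z': [8, 24, 2]}
value = d['name']['c'] + d['z'][0]  # -> value = 48

Answer: 48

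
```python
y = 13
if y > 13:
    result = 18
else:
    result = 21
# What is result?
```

Trace (tracking result):
y = 13  # -> y = 13
if y > 13:  # condition is False
else:
    result = 21  # -> result = 21

Answer: 21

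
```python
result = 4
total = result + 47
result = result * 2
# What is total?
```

Trace (tracking total):
result = 4  # -> result = 4
total = result + 47  # -> total = 51
result = result * 2  # -> result = 8

Answer: 51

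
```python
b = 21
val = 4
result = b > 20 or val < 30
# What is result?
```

Trace (tracking result):
b = 21  # -> b = 21
val = 4  # -> val = 4
result = b > 20 or val < 30  # -> result = True

Answer: True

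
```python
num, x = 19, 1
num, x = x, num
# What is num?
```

Trace (tracking num):
num, x = (19, 1)  # -> num = 19, x = 1
num, x = (x, num)  # -> num = 1, x = 19

Answer: 1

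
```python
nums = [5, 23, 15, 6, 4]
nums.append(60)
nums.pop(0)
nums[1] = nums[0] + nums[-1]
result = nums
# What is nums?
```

Trace (tracking nums):
nums = [5, 23, 15, 6, 4]  # -> nums = [5, 23, 15, 6, 4]
nums.append(60)  # -> nums = [5, 23, 15, 6, 4, 60]
nums.pop(0)  # -> nums = [23, 15, 6, 4, 60]
nums[1] = nums[0] + nums[-1]  # -> nums = [23, 83, 6, 4, 60]
result = nums  # -> result = [23, 83, 6, 4, 60]

Answer: [23, 83, 6, 4, 60]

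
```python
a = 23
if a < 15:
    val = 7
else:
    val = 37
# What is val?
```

Answer: 37

Derivation:
Trace (tracking val):
a = 23  # -> a = 23
if a < 15:  # condition is False
else:
    val = 37  # -> val = 37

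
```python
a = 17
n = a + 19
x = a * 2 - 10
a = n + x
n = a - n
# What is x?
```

Trace (tracking x):
a = 17  # -> a = 17
n = a + 19  # -> n = 36
x = a * 2 - 10  # -> x = 24
a = n + x  # -> a = 60
n = a - n  # -> n = 24

Answer: 24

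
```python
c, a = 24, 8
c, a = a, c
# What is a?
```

Trace (tracking a):
c, a = (24, 8)  # -> c = 24, a = 8
c, a = (a, c)  # -> c = 8, a = 24

Answer: 24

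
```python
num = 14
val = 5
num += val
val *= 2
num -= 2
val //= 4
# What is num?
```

Answer: 17

Derivation:
Trace (tracking num):
num = 14  # -> num = 14
val = 5  # -> val = 5
num += val  # -> num = 19
val *= 2  # -> val = 10
num -= 2  # -> num = 17
val //= 4  # -> val = 2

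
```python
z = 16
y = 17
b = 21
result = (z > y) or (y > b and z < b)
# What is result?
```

Trace (tracking result):
z = 16  # -> z = 16
y = 17  # -> y = 17
b = 21  # -> b = 21
result = z > y or (y > b and z < b)  # -> result = False

Answer: False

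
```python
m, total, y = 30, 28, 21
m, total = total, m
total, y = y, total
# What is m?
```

Answer: 28

Derivation:
Trace (tracking m):
m, total, y = (30, 28, 21)  # -> m = 30, total = 28, y = 21
m, total = (total, m)  # -> m = 28, total = 30
total, y = (y, total)  # -> total = 21, y = 30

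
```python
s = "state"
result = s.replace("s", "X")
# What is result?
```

Trace (tracking result):
s = 'state'  # -> s = 'state'
result = s.replace('s', 'X')  # -> result = 'Xtate'

Answer: 'Xtate'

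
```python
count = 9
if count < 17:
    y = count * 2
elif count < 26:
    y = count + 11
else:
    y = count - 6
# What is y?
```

Trace (tracking y):
count = 9  # -> count = 9
if count < 17:  # condition is True
    y = count * 2  # -> y = 18

Answer: 18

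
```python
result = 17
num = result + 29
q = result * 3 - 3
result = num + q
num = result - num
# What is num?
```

Trace (tracking num):
result = 17  # -> result = 17
num = result + 29  # -> num = 46
q = result * 3 - 3  # -> q = 48
result = num + q  # -> result = 94
num = result - num  # -> num = 48

Answer: 48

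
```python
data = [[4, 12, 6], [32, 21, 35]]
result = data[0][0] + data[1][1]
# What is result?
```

Trace (tracking result):
data = [[4, 12, 6], [32, 21, 35]]  # -> data = [[4, 12, 6], [32, 21, 35]]
result = data[0][0] + data[1][1]  # -> result = 25

Answer: 25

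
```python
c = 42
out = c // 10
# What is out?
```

Answer: 4

Derivation:
Trace (tracking out):
c = 42  # -> c = 42
out = c // 10  # -> out = 4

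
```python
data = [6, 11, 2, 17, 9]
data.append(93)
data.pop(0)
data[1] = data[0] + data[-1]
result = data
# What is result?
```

Answer: [11, 104, 17, 9, 93]

Derivation:
Trace (tracking result):
data = [6, 11, 2, 17, 9]  # -> data = [6, 11, 2, 17, 9]
data.append(93)  # -> data = [6, 11, 2, 17, 9, 93]
data.pop(0)  # -> data = [11, 2, 17, 9, 93]
data[1] = data[0] + data[-1]  # -> data = [11, 104, 17, 9, 93]
result = data  # -> result = [11, 104, 17, 9, 93]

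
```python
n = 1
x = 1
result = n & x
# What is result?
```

Answer: 1

Derivation:
Trace (tracking result):
n = 1  # -> n = 1
x = 1  # -> x = 1
result = n & x  # -> result = 1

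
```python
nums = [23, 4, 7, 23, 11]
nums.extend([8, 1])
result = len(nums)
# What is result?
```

Trace (tracking result):
nums = [23, 4, 7, 23, 11]  # -> nums = [23, 4, 7, 23, 11]
nums.extend([8, 1])  # -> nums = [23, 4, 7, 23, 11, 8, 1]
result = len(nums)  # -> result = 7

Answer: 7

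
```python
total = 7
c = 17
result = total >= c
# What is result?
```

Answer: False

Derivation:
Trace (tracking result):
total = 7  # -> total = 7
c = 17  # -> c = 17
result = total >= c  # -> result = False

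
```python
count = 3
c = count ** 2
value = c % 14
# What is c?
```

Trace (tracking c):
count = 3  # -> count = 3
c = count ** 2  # -> c = 9
value = c % 14  # -> value = 9

Answer: 9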